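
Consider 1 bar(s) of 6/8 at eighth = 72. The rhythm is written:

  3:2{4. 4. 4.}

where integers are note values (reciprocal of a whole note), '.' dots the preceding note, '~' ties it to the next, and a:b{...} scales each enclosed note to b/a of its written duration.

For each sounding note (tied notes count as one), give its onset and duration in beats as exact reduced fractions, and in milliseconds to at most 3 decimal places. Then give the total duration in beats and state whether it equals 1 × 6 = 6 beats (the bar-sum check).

1) 0.0ms=0b +1666.667ms=2b
2) 1666.667ms=2b +1666.667ms=2b
3) 3333.333ms=4b +1666.667ms=2b
Σ=6b of 6 (72bpm 6/8) — PASS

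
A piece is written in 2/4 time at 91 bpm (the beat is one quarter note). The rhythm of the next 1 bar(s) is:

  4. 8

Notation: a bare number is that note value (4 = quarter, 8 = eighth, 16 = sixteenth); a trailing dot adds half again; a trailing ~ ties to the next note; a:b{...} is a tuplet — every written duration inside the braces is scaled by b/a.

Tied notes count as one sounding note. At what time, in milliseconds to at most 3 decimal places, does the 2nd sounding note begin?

1. 0.0ms @ 0 + 989.011ms (3/2)
2. 989.011ms @ 3/2 + 329.67ms (1/2)

note 2 onset = 3/2b = 989.011ms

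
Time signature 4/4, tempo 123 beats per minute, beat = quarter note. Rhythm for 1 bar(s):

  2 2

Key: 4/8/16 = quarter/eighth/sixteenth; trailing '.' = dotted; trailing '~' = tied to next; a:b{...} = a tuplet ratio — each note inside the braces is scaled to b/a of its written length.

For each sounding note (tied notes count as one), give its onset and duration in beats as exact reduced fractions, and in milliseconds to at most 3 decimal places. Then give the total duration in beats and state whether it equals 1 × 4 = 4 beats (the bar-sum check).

1) 0.0ms=0b +975.61ms=2b
2) 975.61ms=2b +975.61ms=2b
Σ=4b of 4 (123bpm 4/4) — PASS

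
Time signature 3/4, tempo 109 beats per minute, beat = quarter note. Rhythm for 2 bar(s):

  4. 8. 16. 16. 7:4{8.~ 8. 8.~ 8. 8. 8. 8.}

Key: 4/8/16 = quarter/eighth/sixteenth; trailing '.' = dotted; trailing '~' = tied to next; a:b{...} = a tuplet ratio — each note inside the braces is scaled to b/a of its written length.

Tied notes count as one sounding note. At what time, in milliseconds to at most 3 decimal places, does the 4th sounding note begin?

note 4 onset = 21/8b = 1444.954ms

1. 0.0ms @ 0 + 825.688ms (3/2)
2. 825.688ms @ 3/2 + 412.844ms (3/4)
3. 1238.532ms @ 9/4 + 206.422ms (3/8)
4. 1444.954ms @ 21/8 + 206.422ms (3/8)
5. 1651.376ms @ 3 + 471.822ms (6/7)
6. 2123.198ms @ 27/7 + 471.822ms (6/7)
7. 2595.02ms @ 33/7 + 235.911ms (3/7)
8. 2830.931ms @ 36/7 + 235.911ms (3/7)
9. 3066.841ms @ 39/7 + 235.911ms (3/7)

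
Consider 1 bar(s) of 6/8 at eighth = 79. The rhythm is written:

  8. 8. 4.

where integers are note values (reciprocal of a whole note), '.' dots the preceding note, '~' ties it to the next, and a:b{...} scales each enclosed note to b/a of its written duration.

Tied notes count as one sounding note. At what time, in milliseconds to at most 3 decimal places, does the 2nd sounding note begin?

note 2 onset = 3/2b = 1139.241ms

1. 0.0ms @ 0 + 1139.241ms (3/2)
2. 1139.241ms @ 3/2 + 1139.241ms (3/2)
3. 2278.481ms @ 3 + 2278.481ms (3)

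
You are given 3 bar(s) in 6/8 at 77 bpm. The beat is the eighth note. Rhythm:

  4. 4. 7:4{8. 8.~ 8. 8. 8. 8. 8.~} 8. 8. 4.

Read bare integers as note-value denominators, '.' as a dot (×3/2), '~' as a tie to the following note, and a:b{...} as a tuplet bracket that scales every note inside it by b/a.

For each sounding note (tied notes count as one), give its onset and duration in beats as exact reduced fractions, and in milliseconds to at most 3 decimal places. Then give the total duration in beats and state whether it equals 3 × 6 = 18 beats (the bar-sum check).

1) 0.0ms=0b +2337.662ms=3b
2) 2337.662ms=3b +2337.662ms=3b
3) 4675.325ms=6b +667.904ms=6/7b
4) 5343.228ms=48/7b +1335.807ms=12/7b
5) 6679.035ms=60/7b +667.904ms=6/7b
6) 7346.939ms=66/7b +667.904ms=6/7b
7) 8014.842ms=72/7b +667.904ms=6/7b
8) 8682.746ms=78/7b +1836.735ms=33/14b
9) 10519.481ms=27/2b +1168.831ms=3/2b
10) 11688.312ms=15b +2337.662ms=3b
Σ=18b of 18 (77bpm 6/8) — PASS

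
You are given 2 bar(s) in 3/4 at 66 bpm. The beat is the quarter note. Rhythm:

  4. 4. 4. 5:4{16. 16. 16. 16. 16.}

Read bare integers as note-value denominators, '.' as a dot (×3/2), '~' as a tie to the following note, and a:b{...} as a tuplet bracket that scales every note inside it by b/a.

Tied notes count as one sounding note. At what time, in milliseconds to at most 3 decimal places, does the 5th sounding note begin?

1. 0.0ms @ 0 + 1363.636ms (3/2)
2. 1363.636ms @ 3/2 + 1363.636ms (3/2)
3. 2727.273ms @ 3 + 1363.636ms (3/2)
4. 4090.909ms @ 9/2 + 272.727ms (3/10)
5. 4363.636ms @ 24/5 + 272.727ms (3/10)
6. 4636.364ms @ 51/10 + 272.727ms (3/10)
7. 4909.091ms @ 27/5 + 272.727ms (3/10)
8. 5181.818ms @ 57/10 + 272.727ms (3/10)

note 5 onset = 24/5b = 4363.636ms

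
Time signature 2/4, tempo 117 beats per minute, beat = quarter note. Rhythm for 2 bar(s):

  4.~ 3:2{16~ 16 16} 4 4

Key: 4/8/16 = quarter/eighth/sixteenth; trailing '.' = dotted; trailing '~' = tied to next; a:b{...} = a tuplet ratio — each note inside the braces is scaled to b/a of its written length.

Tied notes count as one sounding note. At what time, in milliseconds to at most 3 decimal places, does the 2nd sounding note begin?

1. 0.0ms @ 0 + 940.171ms (11/6)
2. 940.171ms @ 11/6 + 85.47ms (1/6)
3. 1025.641ms @ 2 + 512.821ms (1)
4. 1538.462ms @ 3 + 512.821ms (1)

note 2 onset = 11/6b = 940.171ms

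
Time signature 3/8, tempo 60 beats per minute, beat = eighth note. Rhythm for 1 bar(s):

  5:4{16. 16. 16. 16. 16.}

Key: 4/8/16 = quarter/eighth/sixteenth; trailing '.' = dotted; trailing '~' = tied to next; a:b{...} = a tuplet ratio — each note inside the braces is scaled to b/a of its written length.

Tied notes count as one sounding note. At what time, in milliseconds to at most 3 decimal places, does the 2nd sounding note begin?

1. 0.0ms @ 0 + 600.0ms (3/5)
2. 600.0ms @ 3/5 + 600.0ms (3/5)
3. 1200.0ms @ 6/5 + 600.0ms (3/5)
4. 1800.0ms @ 9/5 + 600.0ms (3/5)
5. 2400.0ms @ 12/5 + 600.0ms (3/5)

note 2 onset = 3/5b = 600.0ms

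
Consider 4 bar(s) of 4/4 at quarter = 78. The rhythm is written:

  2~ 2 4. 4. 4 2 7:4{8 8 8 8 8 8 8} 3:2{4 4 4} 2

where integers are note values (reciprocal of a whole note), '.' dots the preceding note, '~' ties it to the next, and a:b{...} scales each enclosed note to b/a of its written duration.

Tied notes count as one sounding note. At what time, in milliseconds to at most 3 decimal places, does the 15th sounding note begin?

1. 0.0ms @ 0 + 3076.923ms (4)
2. 3076.923ms @ 4 + 1153.846ms (3/2)
3. 4230.769ms @ 11/2 + 1153.846ms (3/2)
4. 5384.615ms @ 7 + 769.231ms (1)
5. 6153.846ms @ 8 + 1538.462ms (2)
6. 7692.308ms @ 10 + 219.78ms (2/7)
7. 7912.088ms @ 72/7 + 219.78ms (2/7)
8. 8131.868ms @ 74/7 + 219.78ms (2/7)
9. 8351.648ms @ 76/7 + 219.78ms (2/7)
10. 8571.429ms @ 78/7 + 219.78ms (2/7)
11. 8791.209ms @ 80/7 + 219.78ms (2/7)
12. 9010.989ms @ 82/7 + 219.78ms (2/7)
13. 9230.769ms @ 12 + 512.821ms (2/3)
14. 9743.59ms @ 38/3 + 512.821ms (2/3)
15. 10256.41ms @ 40/3 + 512.821ms (2/3)
16. 10769.231ms @ 14 + 1538.462ms (2)

note 15 onset = 40/3b = 10256.41ms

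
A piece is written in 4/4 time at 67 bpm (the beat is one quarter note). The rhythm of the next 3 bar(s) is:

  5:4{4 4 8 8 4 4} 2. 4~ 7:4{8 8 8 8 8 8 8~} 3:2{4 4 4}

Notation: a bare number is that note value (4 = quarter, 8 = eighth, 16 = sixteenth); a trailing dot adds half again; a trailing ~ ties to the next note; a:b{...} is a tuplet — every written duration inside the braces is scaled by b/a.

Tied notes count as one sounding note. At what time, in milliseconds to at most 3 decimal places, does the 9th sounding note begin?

note 9 onset = 58/7b = 7420.043ms

1. 0.0ms @ 0 + 716.418ms (4/5)
2. 716.418ms @ 4/5 + 716.418ms (4/5)
3. 1432.836ms @ 8/5 + 358.209ms (2/5)
4. 1791.045ms @ 2 + 358.209ms (2/5)
5. 2149.254ms @ 12/5 + 716.418ms (4/5)
6. 2865.672ms @ 16/5 + 716.418ms (4/5)
7. 3582.09ms @ 4 + 2686.567ms (3)
8. 6268.657ms @ 7 + 1151.386ms (9/7)
9. 7420.043ms @ 58/7 + 255.864ms (2/7)
10. 7675.906ms @ 60/7 + 255.864ms (2/7)
11. 7931.77ms @ 62/7 + 255.864ms (2/7)
12. 8187.633ms @ 64/7 + 255.864ms (2/7)
13. 8443.497ms @ 66/7 + 255.864ms (2/7)
14. 8699.36ms @ 68/7 + 852.878ms (20/21)
15. 9552.239ms @ 32/3 + 597.015ms (2/3)
16. 10149.254ms @ 34/3 + 597.015ms (2/3)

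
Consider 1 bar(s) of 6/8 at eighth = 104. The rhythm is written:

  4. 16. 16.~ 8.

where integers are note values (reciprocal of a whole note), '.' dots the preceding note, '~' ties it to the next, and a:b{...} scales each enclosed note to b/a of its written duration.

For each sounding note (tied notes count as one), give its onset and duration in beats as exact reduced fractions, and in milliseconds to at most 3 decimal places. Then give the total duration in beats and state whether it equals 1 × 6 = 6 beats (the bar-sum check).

1) 0.0ms=0b +1730.769ms=3b
2) 1730.769ms=3b +432.692ms=3/4b
3) 2163.462ms=15/4b +1298.077ms=9/4b
Σ=6b of 6 (104bpm 6/8) — PASS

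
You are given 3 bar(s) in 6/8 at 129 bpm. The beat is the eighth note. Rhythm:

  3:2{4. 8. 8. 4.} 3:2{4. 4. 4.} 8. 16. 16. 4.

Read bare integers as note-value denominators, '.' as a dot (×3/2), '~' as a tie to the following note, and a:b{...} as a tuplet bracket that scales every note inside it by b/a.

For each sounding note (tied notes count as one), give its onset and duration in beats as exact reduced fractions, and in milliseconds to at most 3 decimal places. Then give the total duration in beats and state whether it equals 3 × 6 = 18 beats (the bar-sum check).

1) 0.0ms=0b +930.233ms=2b
2) 930.233ms=2b +465.116ms=1b
3) 1395.349ms=3b +465.116ms=1b
4) 1860.465ms=4b +930.233ms=2b
5) 2790.698ms=6b +930.233ms=2b
6) 3720.93ms=8b +930.233ms=2b
7) 4651.163ms=10b +930.233ms=2b
8) 5581.395ms=12b +697.674ms=3/2b
9) 6279.07ms=27/2b +348.837ms=3/4b
10) 6627.907ms=57/4b +348.837ms=3/4b
11) 6976.744ms=15b +1395.349ms=3b
Σ=18b of 18 (129bpm 6/8) — PASS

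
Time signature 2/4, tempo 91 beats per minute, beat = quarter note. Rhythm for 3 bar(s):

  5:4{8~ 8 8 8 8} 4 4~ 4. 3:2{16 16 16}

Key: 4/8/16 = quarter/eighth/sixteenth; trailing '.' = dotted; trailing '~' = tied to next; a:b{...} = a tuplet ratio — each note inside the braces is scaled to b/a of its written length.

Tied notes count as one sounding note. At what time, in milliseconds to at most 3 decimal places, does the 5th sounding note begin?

1. 0.0ms @ 0 + 527.473ms (4/5)
2. 527.473ms @ 4/5 + 263.736ms (2/5)
3. 791.209ms @ 6/5 + 263.736ms (2/5)
4. 1054.945ms @ 8/5 + 263.736ms (2/5)
5. 1318.681ms @ 2 + 659.341ms (1)
6. 1978.022ms @ 3 + 1648.352ms (5/2)
7. 3626.374ms @ 11/2 + 109.89ms (1/6)
8. 3736.264ms @ 17/3 + 109.89ms (1/6)
9. 3846.154ms @ 35/6 + 109.89ms (1/6)

note 5 onset = 2b = 1318.681ms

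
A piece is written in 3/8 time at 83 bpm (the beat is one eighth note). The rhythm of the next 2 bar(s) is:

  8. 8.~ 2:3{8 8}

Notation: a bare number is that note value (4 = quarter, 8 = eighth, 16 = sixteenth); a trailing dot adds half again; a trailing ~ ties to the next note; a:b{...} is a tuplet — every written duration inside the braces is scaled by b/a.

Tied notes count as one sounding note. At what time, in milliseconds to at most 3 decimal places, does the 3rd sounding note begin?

note 3 onset = 9/2b = 3253.012ms

1. 0.0ms @ 0 + 1084.337ms (3/2)
2. 1084.337ms @ 3/2 + 2168.675ms (3)
3. 3253.012ms @ 9/2 + 1084.337ms (3/2)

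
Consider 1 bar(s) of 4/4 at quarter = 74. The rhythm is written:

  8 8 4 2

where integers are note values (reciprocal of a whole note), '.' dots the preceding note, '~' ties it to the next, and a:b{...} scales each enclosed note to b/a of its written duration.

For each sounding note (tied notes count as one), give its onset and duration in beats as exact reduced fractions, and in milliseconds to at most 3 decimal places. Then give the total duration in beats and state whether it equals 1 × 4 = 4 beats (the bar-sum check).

1) 0.0ms=0b +405.405ms=1/2b
2) 405.405ms=1/2b +405.405ms=1/2b
3) 810.811ms=1b +810.811ms=1b
4) 1621.622ms=2b +1621.622ms=2b
Σ=4b of 4 (74bpm 4/4) — PASS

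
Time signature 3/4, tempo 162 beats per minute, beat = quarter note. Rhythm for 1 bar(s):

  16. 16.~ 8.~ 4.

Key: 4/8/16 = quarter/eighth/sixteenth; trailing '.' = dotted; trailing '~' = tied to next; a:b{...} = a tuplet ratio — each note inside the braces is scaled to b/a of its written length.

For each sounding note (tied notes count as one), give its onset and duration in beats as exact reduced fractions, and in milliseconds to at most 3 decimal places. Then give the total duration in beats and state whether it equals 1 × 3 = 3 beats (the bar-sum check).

1) 0.0ms=0b +138.889ms=3/8b
2) 138.889ms=3/8b +972.222ms=21/8b
Σ=3b of 3 (162bpm 3/4) — PASS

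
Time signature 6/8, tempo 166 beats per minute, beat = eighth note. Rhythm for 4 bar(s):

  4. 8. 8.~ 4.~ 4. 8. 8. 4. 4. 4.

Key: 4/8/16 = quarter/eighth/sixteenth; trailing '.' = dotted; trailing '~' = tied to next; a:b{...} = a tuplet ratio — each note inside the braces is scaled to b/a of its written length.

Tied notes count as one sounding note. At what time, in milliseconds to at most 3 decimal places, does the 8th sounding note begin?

1. 0.0ms @ 0 + 1084.337ms (3)
2. 1084.337ms @ 3 + 542.169ms (3/2)
3. 1626.506ms @ 9/2 + 2710.843ms (15/2)
4. 4337.349ms @ 12 + 542.169ms (3/2)
5. 4879.518ms @ 27/2 + 542.169ms (3/2)
6. 5421.687ms @ 15 + 1084.337ms (3)
7. 6506.024ms @ 18 + 1084.337ms (3)
8. 7590.361ms @ 21 + 1084.337ms (3)

note 8 onset = 21b = 7590.361ms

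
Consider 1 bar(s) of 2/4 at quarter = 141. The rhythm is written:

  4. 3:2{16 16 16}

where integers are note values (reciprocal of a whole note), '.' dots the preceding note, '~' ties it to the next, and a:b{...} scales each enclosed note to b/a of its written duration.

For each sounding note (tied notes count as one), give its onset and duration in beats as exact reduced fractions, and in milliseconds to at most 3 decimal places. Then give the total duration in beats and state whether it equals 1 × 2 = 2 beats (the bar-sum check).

1) 0.0ms=0b +638.298ms=3/2b
2) 638.298ms=3/2b +70.922ms=1/6b
3) 709.22ms=5/3b +70.922ms=1/6b
4) 780.142ms=11/6b +70.922ms=1/6b
Σ=2b of 2 (141bpm 2/4) — PASS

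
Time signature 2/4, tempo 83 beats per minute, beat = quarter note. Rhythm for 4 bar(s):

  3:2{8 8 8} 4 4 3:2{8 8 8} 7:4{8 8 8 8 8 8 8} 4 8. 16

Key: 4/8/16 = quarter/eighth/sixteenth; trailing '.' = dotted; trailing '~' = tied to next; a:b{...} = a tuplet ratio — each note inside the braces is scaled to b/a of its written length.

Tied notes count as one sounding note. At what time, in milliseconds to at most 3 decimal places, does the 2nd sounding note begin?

note 2 onset = 1/3b = 240.964ms

1. 0.0ms @ 0 + 240.964ms (1/3)
2. 240.964ms @ 1/3 + 240.964ms (1/3)
3. 481.928ms @ 2/3 + 240.964ms (1/3)
4. 722.892ms @ 1 + 722.892ms (1)
5. 1445.783ms @ 2 + 722.892ms (1)
6. 2168.675ms @ 3 + 240.964ms (1/3)
7. 2409.639ms @ 10/3 + 240.964ms (1/3)
8. 2650.602ms @ 11/3 + 240.964ms (1/3)
9. 2891.566ms @ 4 + 206.54ms (2/7)
10. 3098.107ms @ 30/7 + 206.54ms (2/7)
11. 3304.647ms @ 32/7 + 206.54ms (2/7)
12. 3511.188ms @ 34/7 + 206.54ms (2/7)
13. 3717.728ms @ 36/7 + 206.54ms (2/7)
14. 3924.269ms @ 38/7 + 206.54ms (2/7)
15. 4130.809ms @ 40/7 + 206.54ms (2/7)
16. 4337.349ms @ 6 + 722.892ms (1)
17. 5060.241ms @ 7 + 542.169ms (3/4)
18. 5602.41ms @ 31/4 + 180.723ms (1/4)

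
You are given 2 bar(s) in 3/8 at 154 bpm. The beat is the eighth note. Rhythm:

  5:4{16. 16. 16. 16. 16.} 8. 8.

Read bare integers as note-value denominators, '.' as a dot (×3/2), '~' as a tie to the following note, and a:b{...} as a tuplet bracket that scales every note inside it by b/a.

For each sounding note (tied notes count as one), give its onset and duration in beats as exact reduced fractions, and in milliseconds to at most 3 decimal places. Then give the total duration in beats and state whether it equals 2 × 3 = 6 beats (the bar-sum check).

1) 0.0ms=0b +233.766ms=3/5b
2) 233.766ms=3/5b +233.766ms=3/5b
3) 467.532ms=6/5b +233.766ms=3/5b
4) 701.299ms=9/5b +233.766ms=3/5b
5) 935.065ms=12/5b +233.766ms=3/5b
6) 1168.831ms=3b +584.416ms=3/2b
7) 1753.247ms=9/2b +584.416ms=3/2b
Σ=6b of 6 (154bpm 3/8) — PASS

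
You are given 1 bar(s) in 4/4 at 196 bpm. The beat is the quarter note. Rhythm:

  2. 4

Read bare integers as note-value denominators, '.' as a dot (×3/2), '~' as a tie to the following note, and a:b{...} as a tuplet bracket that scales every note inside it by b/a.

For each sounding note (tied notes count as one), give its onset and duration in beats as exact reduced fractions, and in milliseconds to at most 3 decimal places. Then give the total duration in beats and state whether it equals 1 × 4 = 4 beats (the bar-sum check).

1) 0.0ms=0b +918.367ms=3b
2) 918.367ms=3b +306.122ms=1b
Σ=4b of 4 (196bpm 4/4) — PASS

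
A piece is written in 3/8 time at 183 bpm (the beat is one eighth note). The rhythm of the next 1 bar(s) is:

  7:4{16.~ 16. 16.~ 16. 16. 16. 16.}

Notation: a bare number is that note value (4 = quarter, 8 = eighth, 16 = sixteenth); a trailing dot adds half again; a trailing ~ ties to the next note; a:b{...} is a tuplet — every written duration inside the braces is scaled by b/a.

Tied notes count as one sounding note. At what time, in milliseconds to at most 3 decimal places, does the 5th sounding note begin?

note 5 onset = 18/7b = 843.091ms

1. 0.0ms @ 0 + 281.03ms (6/7)
2. 281.03ms @ 6/7 + 281.03ms (6/7)
3. 562.061ms @ 12/7 + 140.515ms (3/7)
4. 702.576ms @ 15/7 + 140.515ms (3/7)
5. 843.091ms @ 18/7 + 140.515ms (3/7)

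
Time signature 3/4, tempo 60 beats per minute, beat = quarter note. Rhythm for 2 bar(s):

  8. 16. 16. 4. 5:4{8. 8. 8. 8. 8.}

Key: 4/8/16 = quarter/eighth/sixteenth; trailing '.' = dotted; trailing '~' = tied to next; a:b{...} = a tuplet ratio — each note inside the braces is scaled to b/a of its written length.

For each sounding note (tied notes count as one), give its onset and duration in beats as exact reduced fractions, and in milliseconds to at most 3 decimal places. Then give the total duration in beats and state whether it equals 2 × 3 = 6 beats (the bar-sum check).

1) 0.0ms=0b +750.0ms=3/4b
2) 750.0ms=3/4b +375.0ms=3/8b
3) 1125.0ms=9/8b +375.0ms=3/8b
4) 1500.0ms=3/2b +1500.0ms=3/2b
5) 3000.0ms=3b +600.0ms=3/5b
6) 3600.0ms=18/5b +600.0ms=3/5b
7) 4200.0ms=21/5b +600.0ms=3/5b
8) 4800.0ms=24/5b +600.0ms=3/5b
9) 5400.0ms=27/5b +600.0ms=3/5b
Σ=6b of 6 (60bpm 3/4) — PASS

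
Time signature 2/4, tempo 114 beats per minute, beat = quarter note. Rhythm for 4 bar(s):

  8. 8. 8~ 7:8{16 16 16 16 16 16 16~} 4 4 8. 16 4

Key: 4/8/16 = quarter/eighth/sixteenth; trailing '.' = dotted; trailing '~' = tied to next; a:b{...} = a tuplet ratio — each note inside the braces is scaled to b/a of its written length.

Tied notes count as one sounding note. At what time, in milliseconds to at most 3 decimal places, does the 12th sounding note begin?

note 12 onset = 27/4b = 3552.632ms

1. 0.0ms @ 0 + 394.737ms (3/4)
2. 394.737ms @ 3/4 + 394.737ms (3/4)
3. 789.474ms @ 3/2 + 413.534ms (11/14)
4. 1203.008ms @ 16/7 + 150.376ms (2/7)
5. 1353.383ms @ 18/7 + 150.376ms (2/7)
6. 1503.759ms @ 20/7 + 150.376ms (2/7)
7. 1654.135ms @ 22/7 + 150.376ms (2/7)
8. 1804.511ms @ 24/7 + 150.376ms (2/7)
9. 1954.887ms @ 26/7 + 676.692ms (9/7)
10. 2631.579ms @ 5 + 526.316ms (1)
11. 3157.895ms @ 6 + 394.737ms (3/4)
12. 3552.632ms @ 27/4 + 131.579ms (1/4)
13. 3684.211ms @ 7 + 526.316ms (1)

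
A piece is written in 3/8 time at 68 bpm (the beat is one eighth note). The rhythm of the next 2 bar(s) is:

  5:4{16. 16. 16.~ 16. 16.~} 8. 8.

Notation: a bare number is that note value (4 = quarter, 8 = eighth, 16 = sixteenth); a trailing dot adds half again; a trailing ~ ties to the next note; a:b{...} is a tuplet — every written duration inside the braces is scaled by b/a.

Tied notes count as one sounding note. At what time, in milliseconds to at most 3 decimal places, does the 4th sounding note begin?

note 4 onset = 12/5b = 2117.647ms

1. 0.0ms @ 0 + 529.412ms (3/5)
2. 529.412ms @ 3/5 + 529.412ms (3/5)
3. 1058.824ms @ 6/5 + 1058.824ms (6/5)
4. 2117.647ms @ 12/5 + 1852.941ms (21/10)
5. 3970.588ms @ 9/2 + 1323.529ms (3/2)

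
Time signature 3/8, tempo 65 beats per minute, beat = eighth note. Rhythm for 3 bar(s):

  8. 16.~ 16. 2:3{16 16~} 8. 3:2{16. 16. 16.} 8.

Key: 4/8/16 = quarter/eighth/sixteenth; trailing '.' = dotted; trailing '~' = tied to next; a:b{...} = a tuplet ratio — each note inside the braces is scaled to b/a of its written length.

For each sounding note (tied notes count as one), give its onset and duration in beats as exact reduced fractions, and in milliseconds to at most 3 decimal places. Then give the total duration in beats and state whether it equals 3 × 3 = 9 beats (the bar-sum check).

1) 0.0ms=0b +1384.615ms=3/2b
2) 1384.615ms=3/2b +1384.615ms=3/2b
3) 2769.231ms=3b +692.308ms=3/4b
4) 3461.538ms=15/4b +2076.923ms=9/4b
5) 5538.462ms=6b +461.538ms=1/2b
6) 6000.0ms=13/2b +461.538ms=1/2b
7) 6461.538ms=7b +461.538ms=1/2b
8) 6923.077ms=15/2b +1384.615ms=3/2b
Σ=9b of 9 (65bpm 3/8) — PASS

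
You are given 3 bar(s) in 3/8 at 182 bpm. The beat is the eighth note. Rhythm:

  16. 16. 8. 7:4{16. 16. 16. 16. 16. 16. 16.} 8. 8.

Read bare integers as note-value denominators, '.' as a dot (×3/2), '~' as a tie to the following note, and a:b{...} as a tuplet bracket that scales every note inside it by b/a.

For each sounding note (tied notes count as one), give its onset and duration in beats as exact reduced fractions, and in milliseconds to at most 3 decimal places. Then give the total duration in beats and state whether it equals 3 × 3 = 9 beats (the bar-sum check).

1) 0.0ms=0b +247.253ms=3/4b
2) 247.253ms=3/4b +247.253ms=3/4b
3) 494.505ms=3/2b +494.505ms=3/2b
4) 989.011ms=3b +141.287ms=3/7b
5) 1130.298ms=24/7b +141.287ms=3/7b
6) 1271.586ms=27/7b +141.287ms=3/7b
7) 1412.873ms=30/7b +141.287ms=3/7b
8) 1554.16ms=33/7b +141.287ms=3/7b
9) 1695.447ms=36/7b +141.287ms=3/7b
10) 1836.735ms=39/7b +141.287ms=3/7b
11) 1978.022ms=6b +494.505ms=3/2b
12) 2472.527ms=15/2b +494.505ms=3/2b
Σ=9b of 9 (182bpm 3/8) — PASS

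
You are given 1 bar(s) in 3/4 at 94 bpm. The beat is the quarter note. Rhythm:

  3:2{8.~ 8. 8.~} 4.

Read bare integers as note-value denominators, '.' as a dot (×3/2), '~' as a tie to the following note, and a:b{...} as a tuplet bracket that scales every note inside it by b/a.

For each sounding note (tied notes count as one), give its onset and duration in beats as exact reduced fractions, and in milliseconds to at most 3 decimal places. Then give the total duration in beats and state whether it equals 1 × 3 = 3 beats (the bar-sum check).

1) 0.0ms=0b +638.298ms=1b
2) 638.298ms=1b +1276.596ms=2b
Σ=3b of 3 (94bpm 3/4) — PASS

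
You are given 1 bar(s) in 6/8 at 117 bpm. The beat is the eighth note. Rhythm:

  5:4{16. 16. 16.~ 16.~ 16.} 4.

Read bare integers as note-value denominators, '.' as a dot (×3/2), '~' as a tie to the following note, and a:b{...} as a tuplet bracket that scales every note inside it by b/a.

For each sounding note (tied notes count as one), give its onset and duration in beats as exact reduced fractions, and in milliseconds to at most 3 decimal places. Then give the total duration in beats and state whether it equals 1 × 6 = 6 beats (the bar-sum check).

1) 0.0ms=0b +307.692ms=3/5b
2) 307.692ms=3/5b +307.692ms=3/5b
3) 615.385ms=6/5b +923.077ms=9/5b
4) 1538.462ms=3b +1538.462ms=3b
Σ=6b of 6 (117bpm 6/8) — PASS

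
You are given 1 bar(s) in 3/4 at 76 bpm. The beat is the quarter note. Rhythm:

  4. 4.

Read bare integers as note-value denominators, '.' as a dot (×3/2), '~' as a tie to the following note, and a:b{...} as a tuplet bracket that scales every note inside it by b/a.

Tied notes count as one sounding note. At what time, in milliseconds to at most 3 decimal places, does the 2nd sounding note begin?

note 2 onset = 3/2b = 1184.211ms

1. 0.0ms @ 0 + 1184.211ms (3/2)
2. 1184.211ms @ 3/2 + 1184.211ms (3/2)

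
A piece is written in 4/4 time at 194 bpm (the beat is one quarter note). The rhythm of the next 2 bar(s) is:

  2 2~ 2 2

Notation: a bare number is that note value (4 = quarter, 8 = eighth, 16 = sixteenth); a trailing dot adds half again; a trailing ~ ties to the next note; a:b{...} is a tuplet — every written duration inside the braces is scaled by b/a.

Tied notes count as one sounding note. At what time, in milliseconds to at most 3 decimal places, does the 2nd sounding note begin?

note 2 onset = 2b = 618.557ms

1. 0.0ms @ 0 + 618.557ms (2)
2. 618.557ms @ 2 + 1237.113ms (4)
3. 1855.67ms @ 6 + 618.557ms (2)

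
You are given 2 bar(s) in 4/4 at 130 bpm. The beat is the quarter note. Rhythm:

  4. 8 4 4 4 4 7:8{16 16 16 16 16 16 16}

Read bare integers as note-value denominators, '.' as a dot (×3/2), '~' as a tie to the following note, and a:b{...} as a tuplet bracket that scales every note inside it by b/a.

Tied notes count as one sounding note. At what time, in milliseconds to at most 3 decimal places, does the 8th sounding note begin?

1. 0.0ms @ 0 + 692.308ms (3/2)
2. 692.308ms @ 3/2 + 230.769ms (1/2)
3. 923.077ms @ 2 + 461.538ms (1)
4. 1384.615ms @ 3 + 461.538ms (1)
5. 1846.154ms @ 4 + 461.538ms (1)
6. 2307.692ms @ 5 + 461.538ms (1)
7. 2769.231ms @ 6 + 131.868ms (2/7)
8. 2901.099ms @ 44/7 + 131.868ms (2/7)
9. 3032.967ms @ 46/7 + 131.868ms (2/7)
10. 3164.835ms @ 48/7 + 131.868ms (2/7)
11. 3296.703ms @ 50/7 + 131.868ms (2/7)
12. 3428.571ms @ 52/7 + 131.868ms (2/7)
13. 3560.44ms @ 54/7 + 131.868ms (2/7)

note 8 onset = 44/7b = 2901.099ms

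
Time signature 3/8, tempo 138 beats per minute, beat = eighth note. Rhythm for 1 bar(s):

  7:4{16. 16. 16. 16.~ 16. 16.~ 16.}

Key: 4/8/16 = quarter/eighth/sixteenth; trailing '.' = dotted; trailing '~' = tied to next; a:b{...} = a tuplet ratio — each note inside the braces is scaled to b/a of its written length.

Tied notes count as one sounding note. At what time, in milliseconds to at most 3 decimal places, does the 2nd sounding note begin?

1. 0.0ms @ 0 + 186.335ms (3/7)
2. 186.335ms @ 3/7 + 186.335ms (3/7)
3. 372.671ms @ 6/7 + 186.335ms (3/7)
4. 559.006ms @ 9/7 + 372.671ms (6/7)
5. 931.677ms @ 15/7 + 372.671ms (6/7)

note 2 onset = 3/7b = 186.335ms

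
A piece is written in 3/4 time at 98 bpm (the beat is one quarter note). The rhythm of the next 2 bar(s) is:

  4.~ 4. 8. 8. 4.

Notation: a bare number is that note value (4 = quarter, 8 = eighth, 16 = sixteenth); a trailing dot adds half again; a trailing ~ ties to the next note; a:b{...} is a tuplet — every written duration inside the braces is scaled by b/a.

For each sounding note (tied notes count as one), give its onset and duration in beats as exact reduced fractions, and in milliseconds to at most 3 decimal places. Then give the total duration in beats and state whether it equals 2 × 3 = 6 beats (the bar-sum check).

1) 0.0ms=0b +1836.735ms=3b
2) 1836.735ms=3b +459.184ms=3/4b
3) 2295.918ms=15/4b +459.184ms=3/4b
4) 2755.102ms=9/2b +918.367ms=3/2b
Σ=6b of 6 (98bpm 3/4) — PASS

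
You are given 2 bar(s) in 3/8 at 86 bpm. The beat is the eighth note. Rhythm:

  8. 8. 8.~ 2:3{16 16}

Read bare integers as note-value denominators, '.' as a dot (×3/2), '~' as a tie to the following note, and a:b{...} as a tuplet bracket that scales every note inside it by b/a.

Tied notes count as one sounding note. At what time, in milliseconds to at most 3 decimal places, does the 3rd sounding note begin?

note 3 onset = 3b = 2093.023ms

1. 0.0ms @ 0 + 1046.512ms (3/2)
2. 1046.512ms @ 3/2 + 1046.512ms (3/2)
3. 2093.023ms @ 3 + 1569.767ms (9/4)
4. 3662.791ms @ 21/4 + 523.256ms (3/4)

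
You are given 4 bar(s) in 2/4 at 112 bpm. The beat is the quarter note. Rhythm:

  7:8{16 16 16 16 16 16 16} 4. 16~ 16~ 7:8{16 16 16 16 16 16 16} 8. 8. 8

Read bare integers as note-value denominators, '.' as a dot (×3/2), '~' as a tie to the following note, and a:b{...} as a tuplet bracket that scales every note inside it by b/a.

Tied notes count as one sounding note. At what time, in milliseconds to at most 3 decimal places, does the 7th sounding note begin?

1. 0.0ms @ 0 + 153.061ms (2/7)
2. 153.061ms @ 2/7 + 153.061ms (2/7)
3. 306.122ms @ 4/7 + 153.061ms (2/7)
4. 459.184ms @ 6/7 + 153.061ms (2/7)
5. 612.245ms @ 8/7 + 153.061ms (2/7)
6. 765.306ms @ 10/7 + 153.061ms (2/7)
7. 918.367ms @ 12/7 + 153.061ms (2/7)
8. 1071.429ms @ 2 + 803.571ms (3/2)
9. 1875.0ms @ 7/2 + 420.918ms (11/14)
10. 2295.918ms @ 30/7 + 153.061ms (2/7)
11. 2448.98ms @ 32/7 + 153.061ms (2/7)
12. 2602.041ms @ 34/7 + 153.061ms (2/7)
13. 2755.102ms @ 36/7 + 153.061ms (2/7)
14. 2908.163ms @ 38/7 + 153.061ms (2/7)
15. 3061.224ms @ 40/7 + 153.061ms (2/7)
16. 3214.286ms @ 6 + 401.786ms (3/4)
17. 3616.071ms @ 27/4 + 401.786ms (3/4)
18. 4017.857ms @ 15/2 + 267.857ms (1/2)

note 7 onset = 12/7b = 918.367ms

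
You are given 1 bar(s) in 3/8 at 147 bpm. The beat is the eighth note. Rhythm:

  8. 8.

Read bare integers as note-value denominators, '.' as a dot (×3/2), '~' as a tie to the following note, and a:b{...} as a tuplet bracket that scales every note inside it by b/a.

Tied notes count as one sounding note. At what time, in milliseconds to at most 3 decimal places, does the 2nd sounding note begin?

1. 0.0ms @ 0 + 612.245ms (3/2)
2. 612.245ms @ 3/2 + 612.245ms (3/2)

note 2 onset = 3/2b = 612.245ms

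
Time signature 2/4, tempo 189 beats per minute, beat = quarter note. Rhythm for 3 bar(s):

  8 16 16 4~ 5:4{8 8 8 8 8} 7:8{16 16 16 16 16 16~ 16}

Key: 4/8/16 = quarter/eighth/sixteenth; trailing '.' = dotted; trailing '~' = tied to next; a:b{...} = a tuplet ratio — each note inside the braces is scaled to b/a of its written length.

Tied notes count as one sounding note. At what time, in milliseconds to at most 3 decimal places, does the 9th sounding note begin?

note 9 onset = 4b = 1269.841ms

1. 0.0ms @ 0 + 158.73ms (1/2)
2. 158.73ms @ 1/2 + 79.365ms (1/4)
3. 238.095ms @ 3/4 + 79.365ms (1/4)
4. 317.46ms @ 1 + 444.444ms (7/5)
5. 761.905ms @ 12/5 + 126.984ms (2/5)
6. 888.889ms @ 14/5 + 126.984ms (2/5)
7. 1015.873ms @ 16/5 + 126.984ms (2/5)
8. 1142.857ms @ 18/5 + 126.984ms (2/5)
9. 1269.841ms @ 4 + 90.703ms (2/7)
10. 1360.544ms @ 30/7 + 90.703ms (2/7)
11. 1451.247ms @ 32/7 + 90.703ms (2/7)
12. 1541.95ms @ 34/7 + 90.703ms (2/7)
13. 1632.653ms @ 36/7 + 90.703ms (2/7)
14. 1723.356ms @ 38/7 + 181.406ms (4/7)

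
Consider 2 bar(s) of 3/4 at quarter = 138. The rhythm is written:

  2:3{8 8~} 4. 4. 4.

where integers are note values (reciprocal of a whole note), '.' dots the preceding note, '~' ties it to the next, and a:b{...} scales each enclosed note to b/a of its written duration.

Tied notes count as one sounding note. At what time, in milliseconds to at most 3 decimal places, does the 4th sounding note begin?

1. 0.0ms @ 0 + 326.087ms (3/4)
2. 326.087ms @ 3/4 + 978.261ms (9/4)
3. 1304.348ms @ 3 + 652.174ms (3/2)
4. 1956.522ms @ 9/2 + 652.174ms (3/2)

note 4 onset = 9/2b = 1956.522ms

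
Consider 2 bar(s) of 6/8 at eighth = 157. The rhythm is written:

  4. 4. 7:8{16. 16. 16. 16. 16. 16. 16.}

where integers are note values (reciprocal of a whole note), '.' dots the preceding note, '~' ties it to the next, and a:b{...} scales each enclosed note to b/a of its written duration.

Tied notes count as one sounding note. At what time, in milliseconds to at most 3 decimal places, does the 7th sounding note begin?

1. 0.0ms @ 0 + 1146.497ms (3)
2. 1146.497ms @ 3 + 1146.497ms (3)
3. 2292.994ms @ 6 + 327.571ms (6/7)
4. 2620.564ms @ 48/7 + 327.571ms (6/7)
5. 2948.135ms @ 54/7 + 327.571ms (6/7)
6. 3275.705ms @ 60/7 + 327.571ms (6/7)
7. 3603.276ms @ 66/7 + 327.571ms (6/7)
8. 3930.846ms @ 72/7 + 327.571ms (6/7)
9. 4258.417ms @ 78/7 + 327.571ms (6/7)

note 7 onset = 66/7b = 3603.276ms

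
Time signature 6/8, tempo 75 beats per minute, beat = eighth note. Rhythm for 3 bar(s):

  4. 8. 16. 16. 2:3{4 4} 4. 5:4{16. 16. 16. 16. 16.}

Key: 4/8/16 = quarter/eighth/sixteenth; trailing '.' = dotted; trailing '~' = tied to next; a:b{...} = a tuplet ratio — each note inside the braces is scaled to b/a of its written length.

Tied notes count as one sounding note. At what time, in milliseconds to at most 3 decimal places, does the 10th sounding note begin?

note 10 onset = 81/5b = 12960.0ms

1. 0.0ms @ 0 + 2400.0ms (3)
2. 2400.0ms @ 3 + 1200.0ms (3/2)
3. 3600.0ms @ 9/2 + 600.0ms (3/4)
4. 4200.0ms @ 21/4 + 600.0ms (3/4)
5. 4800.0ms @ 6 + 2400.0ms (3)
6. 7200.0ms @ 9 + 2400.0ms (3)
7. 9600.0ms @ 12 + 2400.0ms (3)
8. 12000.0ms @ 15 + 480.0ms (3/5)
9. 12480.0ms @ 78/5 + 480.0ms (3/5)
10. 12960.0ms @ 81/5 + 480.0ms (3/5)
11. 13440.0ms @ 84/5 + 480.0ms (3/5)
12. 13920.0ms @ 87/5 + 480.0ms (3/5)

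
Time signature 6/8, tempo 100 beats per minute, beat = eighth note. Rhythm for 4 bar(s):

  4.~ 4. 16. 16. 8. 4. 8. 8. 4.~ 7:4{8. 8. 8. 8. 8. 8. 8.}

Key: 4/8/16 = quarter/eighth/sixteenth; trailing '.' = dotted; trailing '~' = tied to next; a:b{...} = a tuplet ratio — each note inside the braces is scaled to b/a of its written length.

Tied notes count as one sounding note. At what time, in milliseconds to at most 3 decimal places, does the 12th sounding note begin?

note 12 onset = 150/7b = 12857.143ms

1. 0.0ms @ 0 + 3600.0ms (6)
2. 3600.0ms @ 6 + 450.0ms (3/4)
3. 4050.0ms @ 27/4 + 450.0ms (3/4)
4. 4500.0ms @ 15/2 + 900.0ms (3/2)
5. 5400.0ms @ 9 + 1800.0ms (3)
6. 7200.0ms @ 12 + 900.0ms (3/2)
7. 8100.0ms @ 27/2 + 900.0ms (3/2)
8. 9000.0ms @ 15 + 2314.286ms (27/7)
9. 11314.286ms @ 132/7 + 514.286ms (6/7)
10. 11828.571ms @ 138/7 + 514.286ms (6/7)
11. 12342.857ms @ 144/7 + 514.286ms (6/7)
12. 12857.143ms @ 150/7 + 514.286ms (6/7)
13. 13371.429ms @ 156/7 + 514.286ms (6/7)
14. 13885.714ms @ 162/7 + 514.286ms (6/7)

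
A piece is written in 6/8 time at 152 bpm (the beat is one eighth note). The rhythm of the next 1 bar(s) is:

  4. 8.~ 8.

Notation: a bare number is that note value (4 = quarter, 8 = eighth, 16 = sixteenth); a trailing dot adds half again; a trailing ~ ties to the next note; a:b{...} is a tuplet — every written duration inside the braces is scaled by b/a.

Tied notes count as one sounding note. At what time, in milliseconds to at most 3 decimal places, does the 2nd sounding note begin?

note 2 onset = 3b = 1184.211ms

1. 0.0ms @ 0 + 1184.211ms (3)
2. 1184.211ms @ 3 + 1184.211ms (3)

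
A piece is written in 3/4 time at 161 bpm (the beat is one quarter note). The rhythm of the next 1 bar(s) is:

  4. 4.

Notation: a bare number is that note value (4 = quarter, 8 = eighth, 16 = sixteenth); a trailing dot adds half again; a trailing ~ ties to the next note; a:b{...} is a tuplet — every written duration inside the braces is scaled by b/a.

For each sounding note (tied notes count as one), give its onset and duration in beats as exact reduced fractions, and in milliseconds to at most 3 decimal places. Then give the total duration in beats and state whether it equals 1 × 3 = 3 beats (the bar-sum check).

1) 0.0ms=0b +559.006ms=3/2b
2) 559.006ms=3/2b +559.006ms=3/2b
Σ=3b of 3 (161bpm 3/4) — PASS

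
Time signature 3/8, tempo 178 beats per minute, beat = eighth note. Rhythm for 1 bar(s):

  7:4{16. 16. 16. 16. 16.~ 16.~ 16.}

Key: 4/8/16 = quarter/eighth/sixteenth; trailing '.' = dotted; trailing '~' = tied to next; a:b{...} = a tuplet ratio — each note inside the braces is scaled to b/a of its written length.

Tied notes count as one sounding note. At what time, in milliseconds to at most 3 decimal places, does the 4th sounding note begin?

note 4 onset = 9/7b = 433.387ms

1. 0.0ms @ 0 + 144.462ms (3/7)
2. 144.462ms @ 3/7 + 144.462ms (3/7)
3. 288.925ms @ 6/7 + 144.462ms (3/7)
4. 433.387ms @ 9/7 + 144.462ms (3/7)
5. 577.849ms @ 12/7 + 433.387ms (9/7)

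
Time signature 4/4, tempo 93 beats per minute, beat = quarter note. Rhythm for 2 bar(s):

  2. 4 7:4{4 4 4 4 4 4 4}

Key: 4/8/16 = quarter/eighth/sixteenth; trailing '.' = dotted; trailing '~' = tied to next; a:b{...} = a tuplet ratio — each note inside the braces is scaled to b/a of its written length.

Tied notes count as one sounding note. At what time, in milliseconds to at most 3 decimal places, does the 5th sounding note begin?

1. 0.0ms @ 0 + 1935.484ms (3)
2. 1935.484ms @ 3 + 645.161ms (1)
3. 2580.645ms @ 4 + 368.664ms (4/7)
4. 2949.309ms @ 32/7 + 368.664ms (4/7)
5. 3317.972ms @ 36/7 + 368.664ms (4/7)
6. 3686.636ms @ 40/7 + 368.664ms (4/7)
7. 4055.3ms @ 44/7 + 368.664ms (4/7)
8. 4423.963ms @ 48/7 + 368.664ms (4/7)
9. 4792.627ms @ 52/7 + 368.664ms (4/7)

note 5 onset = 36/7b = 3317.972ms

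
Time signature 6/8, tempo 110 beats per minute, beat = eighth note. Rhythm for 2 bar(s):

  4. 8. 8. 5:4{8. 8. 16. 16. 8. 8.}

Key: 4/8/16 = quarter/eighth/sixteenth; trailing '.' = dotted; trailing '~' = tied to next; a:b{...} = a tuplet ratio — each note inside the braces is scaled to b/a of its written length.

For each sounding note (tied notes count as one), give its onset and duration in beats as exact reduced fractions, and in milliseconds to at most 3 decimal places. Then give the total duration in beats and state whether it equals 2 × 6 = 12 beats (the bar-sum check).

1) 0.0ms=0b +1636.364ms=3b
2) 1636.364ms=3b +818.182ms=3/2b
3) 2454.545ms=9/2b +818.182ms=3/2b
4) 3272.727ms=6b +654.545ms=6/5b
5) 3927.273ms=36/5b +654.545ms=6/5b
6) 4581.818ms=42/5b +327.273ms=3/5b
7) 4909.091ms=9b +327.273ms=3/5b
8) 5236.364ms=48/5b +654.545ms=6/5b
9) 5890.909ms=54/5b +654.545ms=6/5b
Σ=12b of 12 (110bpm 6/8) — PASS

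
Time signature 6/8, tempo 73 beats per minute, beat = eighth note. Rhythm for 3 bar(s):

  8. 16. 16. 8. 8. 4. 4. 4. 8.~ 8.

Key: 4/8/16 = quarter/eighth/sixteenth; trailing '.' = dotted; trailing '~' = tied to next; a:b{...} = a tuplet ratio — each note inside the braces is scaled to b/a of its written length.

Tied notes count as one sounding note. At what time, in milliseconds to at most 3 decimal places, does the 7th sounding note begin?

note 7 onset = 9b = 7397.26ms

1. 0.0ms @ 0 + 1232.877ms (3/2)
2. 1232.877ms @ 3/2 + 616.438ms (3/4)
3. 1849.315ms @ 9/4 + 616.438ms (3/4)
4. 2465.753ms @ 3 + 1232.877ms (3/2)
5. 3698.63ms @ 9/2 + 1232.877ms (3/2)
6. 4931.507ms @ 6 + 2465.753ms (3)
7. 7397.26ms @ 9 + 2465.753ms (3)
8. 9863.014ms @ 12 + 2465.753ms (3)
9. 12328.767ms @ 15 + 2465.753ms (3)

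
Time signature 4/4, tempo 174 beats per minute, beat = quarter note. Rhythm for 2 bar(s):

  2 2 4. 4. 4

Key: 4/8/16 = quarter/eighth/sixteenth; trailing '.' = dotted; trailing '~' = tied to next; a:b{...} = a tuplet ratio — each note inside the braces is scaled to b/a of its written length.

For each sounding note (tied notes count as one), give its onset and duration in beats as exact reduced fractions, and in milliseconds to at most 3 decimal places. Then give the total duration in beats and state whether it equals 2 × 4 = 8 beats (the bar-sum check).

1) 0.0ms=0b +689.655ms=2b
2) 689.655ms=2b +689.655ms=2b
3) 1379.31ms=4b +517.241ms=3/2b
4) 1896.552ms=11/2b +517.241ms=3/2b
5) 2413.793ms=7b +344.828ms=1b
Σ=8b of 8 (174bpm 4/4) — PASS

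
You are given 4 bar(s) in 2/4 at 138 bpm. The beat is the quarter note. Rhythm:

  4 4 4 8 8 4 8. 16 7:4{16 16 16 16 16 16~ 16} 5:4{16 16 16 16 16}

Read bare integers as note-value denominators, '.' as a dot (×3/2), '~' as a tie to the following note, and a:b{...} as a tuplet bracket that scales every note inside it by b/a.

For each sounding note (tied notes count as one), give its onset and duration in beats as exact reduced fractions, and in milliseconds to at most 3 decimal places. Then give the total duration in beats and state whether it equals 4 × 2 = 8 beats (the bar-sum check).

1) 0.0ms=0b +434.783ms=1b
2) 434.783ms=1b +434.783ms=1b
3) 869.565ms=2b +434.783ms=1b
4) 1304.348ms=3b +217.391ms=1/2b
5) 1521.739ms=7/2b +217.391ms=1/2b
6) 1739.13ms=4b +434.783ms=1b
7) 2173.913ms=5b +326.087ms=3/4b
8) 2500.0ms=23/4b +108.696ms=1/4b
9) 2608.696ms=6b +62.112ms=1/7b
10) 2670.807ms=43/7b +62.112ms=1/7b
11) 2732.919ms=44/7b +62.112ms=1/7b
12) 2795.031ms=45/7b +62.112ms=1/7b
13) 2857.143ms=46/7b +62.112ms=1/7b
14) 2919.255ms=47/7b +124.224ms=2/7b
15) 3043.478ms=7b +86.957ms=1/5b
16) 3130.435ms=36/5b +86.957ms=1/5b
17) 3217.391ms=37/5b +86.957ms=1/5b
18) 3304.348ms=38/5b +86.957ms=1/5b
19) 3391.304ms=39/5b +86.957ms=1/5b
Σ=8b of 8 (138bpm 2/4) — PASS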